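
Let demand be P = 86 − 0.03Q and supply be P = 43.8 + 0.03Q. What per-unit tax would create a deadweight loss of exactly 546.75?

8.1

Competitive equilibrium: 86 − 0.03Q = 43.8 + 0.03Q → Q* = 703.3333, P* = 64.9.
A tax t gives ΔQ = t/0.06 and wedge t, so DWL = t²/0.12.
t²/0.12 = 546.75 → t² = 65.61 → t = 8.1.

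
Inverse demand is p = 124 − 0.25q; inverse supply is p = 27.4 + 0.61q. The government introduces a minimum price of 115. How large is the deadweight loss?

2505.01

Competitive equilibrium: 124 − 0.25q = 27.4 + 0.61q → q* = 112.3256, p* = 95.9186.
At the floor p = 115, quantity demanded = (124 − 115)/0.25 = 36.
Sellers' marginal cost at q' = 36: 27.4 + 0.61·36 = 49.36.
Δq = 112.3256 − 36 = 76.3256; wedge = 115 − 49.36 = 65.64.
Welfare loss = ½ × 76.3256 × 65.64 = 2505.01.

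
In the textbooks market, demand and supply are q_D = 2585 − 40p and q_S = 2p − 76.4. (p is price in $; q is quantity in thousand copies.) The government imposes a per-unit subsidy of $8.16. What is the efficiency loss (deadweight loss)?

$63.41 thousand

In inverse form: demand p = 64.625 − 0.025q, supply p = 38.2 + 0.5q.
Competitive equilibrium: 64.625 − 0.025q = 38.2 + 0.5q → q* = 50.33333, p* = 63.36667.
The subsidy lowers effective supply by 8.16: p = 30.04 + 0.5q.
New quantity: 64.625 − 0.025q = 30.04 + 0.5q → q' = 65.87619.
Overproduction Δq = 65.87619 − 50.33333 = 15.54286; wedge = subsidy = 8.16.
Welfare loss = ½ × 15.54286 × 8.16 = $63.41 thousand.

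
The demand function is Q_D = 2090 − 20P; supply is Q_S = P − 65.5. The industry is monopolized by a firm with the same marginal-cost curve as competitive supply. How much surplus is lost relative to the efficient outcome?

In inverse form: demand P = 104.5 − 0.05Q, supply P = 65.5 + Q.
Competitive equilibrium: 104.5 − 0.05Q = 65.5 + Q → Q* = 37.1429, P* = 102.6429.
Marginal revenue: MR = 104.5 − 0.1Q. Set MR = MC: 104.5 − 0.1Q = 65.5 + Q → Q_m = 35.4545.
Price P_m = 104.5 − 0.05·35.4545 = 102.7273; MC(Q_m) = 65.5 + 1·35.4545 = 100.9545.
Competitive Q* = 37.1429, so ΔQ = 1.6884; wedge = 102.7273 − 100.9545 = 1.7728.
The triangle = ½ × 1.6884 × 1.7728 = 1.50.

1.50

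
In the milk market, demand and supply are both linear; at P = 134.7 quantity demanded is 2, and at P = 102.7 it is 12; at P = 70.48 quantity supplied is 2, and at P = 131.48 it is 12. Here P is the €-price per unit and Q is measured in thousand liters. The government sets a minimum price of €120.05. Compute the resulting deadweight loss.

Demand slope = (102.7 − 134.7)/(12 − 2) = −3.2, so P = 141.1 − 3.2Q.
Supply slope = (131.48 − 70.48)/(12 − 2) = 6.1, so P = 58.28 + 6.1Q.
Competitive equilibrium: 141.1 − 3.2Q = 58.28 + 6.1Q → Q* = 8.90538, P* = 112.6028.
At the floor P = 120.05, quantity demanded = (141.1 − 120.05)/3.2 = 6.57813.
Sellers' marginal cost at Q' = 6.57813: 58.28 + 6.1·6.57813 = 98.40659.
ΔQ = 8.90538 − 6.57813 = 2.32725; wedge = 120.05 − 98.40659 = 21.64341.
The triangle = ½ × 2.32725 × 21.64341 = €25.18 thousand.

€25.18 thousand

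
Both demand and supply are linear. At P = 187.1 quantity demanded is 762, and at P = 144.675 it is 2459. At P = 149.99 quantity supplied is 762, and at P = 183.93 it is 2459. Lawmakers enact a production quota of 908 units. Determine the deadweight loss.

10363.24

Demand slope = (144.675 − 187.1)/(2459 − 762) = −0.025, so P = 206.15 − 0.025Q.
Supply slope = (183.93 − 149.99)/(2459 − 762) = 0.02, so P = 134.75 + 0.02Q.
Competitive equilibrium: 206.15 − 0.025Q = 134.75 + 0.02Q → Q* = 1586.6667, P* = 166.4833.
At Q = 908: demand price = 206.15 − 0.025·908 = 183.45; supply price = 134.75 + 0.02·908 = 152.91.
ΔQ = 1586.6667 − 908 = 678.6667; wedge = 183.45 − 152.91 = 30.54.
The triangle = ½ × 678.6667 × 30.54 = 10363.24.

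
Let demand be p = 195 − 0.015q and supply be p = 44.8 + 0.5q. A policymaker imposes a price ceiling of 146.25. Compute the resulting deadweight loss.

Competitive equilibrium: 195 − 0.015q = 44.8 + 0.5q → q* = 291.6505, p* = 190.6252.
At the ceiling p = 146.25, quantity supplied = (146.25 − 44.8)/0.5 = 202.9.
Willingness to pay at q' = 202.9: 195 − 0.015·202.9 = 191.9565.
Δq = 291.6505 − 202.9 = 88.7505; wedge = 191.9565 − 146.25 = 45.7065.
The triangle = ½ × 88.7505 × 45.7065 = 2028.24.

2028.24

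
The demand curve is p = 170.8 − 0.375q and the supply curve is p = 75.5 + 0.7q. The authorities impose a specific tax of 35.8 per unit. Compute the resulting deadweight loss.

Competitive equilibrium: 170.8 − 0.375q = 75.5 + 0.7q → q* = 88.6512, p* = 137.5558.
With the tax, the buyer price exceeds the seller price by 35.8: (170.8 − 0.375q) − (75.5 + 0.7q) = 35.8 → q' = 55.3488.
Δq = 88.6512 − 55.3488 = 33.3024; the wedge equals the tax, 35.8.
Deadweight loss = ½ × 33.3024 × 35.8 = 596.11.

596.11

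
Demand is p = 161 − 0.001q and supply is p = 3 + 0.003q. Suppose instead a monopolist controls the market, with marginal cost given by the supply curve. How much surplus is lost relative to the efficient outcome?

Competitive equilibrium: 161 − 0.001q = 3 + 0.003q → q* = 39500, p* = 121.5.
Marginal revenue: MR = 161 − 0.002q. Set MR = MC: 161 − 0.002q = 3 + 0.003q → q_m = 31600.
Price p_m = 161 − 0.001·31600 = 129.4; MC(q_m) = 3 + 0.003·31600 = 97.8.
Competitive q* = 39500, so Δq = 7900; wedge = 129.4 − 97.8 = 31.6.
DWL = ½ × 7900 × 31.6 = 124820.

124820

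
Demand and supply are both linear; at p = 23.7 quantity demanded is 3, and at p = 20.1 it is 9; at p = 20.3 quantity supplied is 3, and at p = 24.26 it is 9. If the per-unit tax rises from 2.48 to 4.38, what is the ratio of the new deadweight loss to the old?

3.119

Demand slope = (20.1 − 23.7)/(9 − 3) = −0.6, so p = 25.5 − 0.6q.
Supply slope = (24.26 − 20.3)/(9 − 3) = 0.66, so p = 18.32 + 0.66q.
Competitive equilibrium: 25.5 − 0.6q = 18.32 + 0.66q → q* = 5.6984, p* = 22.081.
For a per-unit tax t: Δq = t/1.26, so DWL = ½·t·(t/1.26) = t²/2.52.
At t = 2.48: DWL = 2.441. At t = 4.38: DWL = 7.613.
Ratio = (4.38/2.48)² = 3.119.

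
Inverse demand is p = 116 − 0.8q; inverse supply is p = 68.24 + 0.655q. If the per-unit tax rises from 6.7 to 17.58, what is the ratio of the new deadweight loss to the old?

Competitive equilibrium: 116 − 0.8q = 68.24 + 0.655q → q* = 32.8247, p* = 89.7402.
For a per-unit tax t: Δq = t/1.455, so DWL = ½·t·(t/1.455) = t²/2.91.
At t = 6.7: DWL = 15.426. At t = 17.58: DWL = 106.205.
Ratio = (17.58/6.7)² = 6.885.

6.885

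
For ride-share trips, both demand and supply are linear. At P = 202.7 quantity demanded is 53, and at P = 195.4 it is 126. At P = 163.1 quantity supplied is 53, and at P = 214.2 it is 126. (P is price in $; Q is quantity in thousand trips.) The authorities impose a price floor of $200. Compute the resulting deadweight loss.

Demand slope = (195.4 − 202.7)/(126 − 53) = −0.1, so P = 208 − 0.1Q.
Supply slope = (214.2 − 163.1)/(126 − 53) = 0.7, so P = 126 + 0.7Q.
Competitive equilibrium: 208 − 0.1Q = 126 + 0.7Q → Q* = 102.5, P* = 197.75.
At the floor P = 200, quantity demanded = (208 − 200)/0.1 = 80.
Sellers' marginal cost at Q' = 80: 126 + 0.7·80 = 182.
ΔQ = 102.5 − 80 = 22.5; wedge = 200 − 182 = 18.
Welfare loss = ½ × 22.5 × 18 = $202.50 thousand.

$202.50 thousand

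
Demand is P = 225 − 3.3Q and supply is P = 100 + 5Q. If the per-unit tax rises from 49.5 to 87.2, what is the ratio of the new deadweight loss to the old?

3.103

Competitive equilibrium: 225 − 3.3Q = 100 + 5Q → Q* = 15.0602, P* = 175.3012.
For a per-unit tax t: ΔQ = t/8.3, so DWL = ½·t·(t/8.3) = t²/16.6.
At t = 49.5: DWL = 147.605. At t = 87.2: DWL = 458.063.
Ratio = (87.2/49.5)² = 3.103.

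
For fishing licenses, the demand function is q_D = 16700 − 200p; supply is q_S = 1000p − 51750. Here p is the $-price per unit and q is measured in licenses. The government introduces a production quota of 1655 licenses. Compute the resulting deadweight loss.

$39676.03

In inverse form: demand p = 83.5 − 0.005q, supply p = 51.75 + 0.001q.
Competitive equilibrium: 83.5 − 0.005q = 51.75 + 0.001q → q* = 5291.6667, p* = 57.0417.
At q = 1655: demand price = 83.5 − 0.005·1655 = 75.225; supply price = 51.75 + 0.001·1655 = 53.405.
Δq = 5291.6667 − 1655 = 3636.6667; wedge = 75.225 − 53.405 = 21.82.
Welfare loss = ½ × 3636.6667 × 21.82 = $39676.03.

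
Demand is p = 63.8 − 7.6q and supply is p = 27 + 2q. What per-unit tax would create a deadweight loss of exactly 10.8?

Competitive equilibrium: 63.8 − 7.6q = 27 + 2q → q* = 3.8333, p* = 34.6667.
A tax t gives Δq = t/9.6 and wedge t, so DWL = t²/19.2.
t²/19.2 = 10.8 → t² = 207.36 → t = 14.4.

14.4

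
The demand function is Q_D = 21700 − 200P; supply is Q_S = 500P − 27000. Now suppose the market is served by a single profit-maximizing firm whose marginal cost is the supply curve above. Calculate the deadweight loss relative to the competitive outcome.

In inverse form: demand P = 108.5 − 0.005Q, supply P = 54 + 0.002Q.
Competitive equilibrium: 108.5 − 0.005Q = 54 + 0.002Q → Q* = 7785.714286, P* = 69.571429.
Marginal revenue: MR = 108.5 − 0.01Q. Set MR = MC: 108.5 − 0.01Q = 54 + 0.002Q → Q_m = 4541.666667.
Price P_m = 108.5 − 0.005·4541.666667 = 85.791667; MC(Q_m) = 54 + 0.002·4541.666667 = 63.083333.
Competitive Q* = 7785.714286, so ΔQ = 3244.047619; wedge = 85.791667 − 63.083333 = 22.708334.
Welfare loss = ½ × 3244.047619 × 22.708334 = 36833.46.

36833.46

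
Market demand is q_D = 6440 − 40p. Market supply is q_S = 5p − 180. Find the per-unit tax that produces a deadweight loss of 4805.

In inverse form: demand p = 161 − 0.025q, supply p = 36 + 0.2q.
Competitive equilibrium: 161 − 0.025q = 36 + 0.2q → q* = 555.5556, p* = 147.1111.
A tax t gives Δq = t/0.225 and wedge t, so DWL = t²/0.45.
t²/0.45 = 4805 → t² = 2162.25 → t = 46.5.

46.5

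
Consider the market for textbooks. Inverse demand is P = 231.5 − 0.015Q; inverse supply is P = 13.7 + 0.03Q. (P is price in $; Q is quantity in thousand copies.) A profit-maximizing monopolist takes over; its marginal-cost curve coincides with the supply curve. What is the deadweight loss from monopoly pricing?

$32942.25 thousand

Competitive equilibrium: 231.5 − 0.015Q = 13.7 + 0.03Q → Q* = 4840, P* = 158.9.
Marginal revenue: MR = 231.5 − 0.03Q. Set MR = MC: 231.5 − 0.03Q = 13.7 + 0.03Q → Q_m = 3630.
Price P_m = 231.5 − 0.015·3630 = 177.05; MC(Q_m) = 13.7 + 0.03·3630 = 122.6.
Competitive Q* = 4840, so ΔQ = 1210; wedge = 177.05 − 122.6 = 54.45.
Welfare loss = ½ × 1210 × 54.45 = $32942.25 thousand.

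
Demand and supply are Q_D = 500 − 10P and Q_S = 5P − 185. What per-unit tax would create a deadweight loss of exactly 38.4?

4.8

In inverse form: demand P = 50 − 0.1Q, supply P = 37 + 0.2Q.
Competitive equilibrium: 50 − 0.1Q = 37 + 0.2Q → Q* = 43.3333, P* = 45.6667.
A tax t gives ΔQ = t/0.3 and wedge t, so DWL = t²/0.6.
t²/0.6 = 38.4 → t² = 23.04 → t = 4.8.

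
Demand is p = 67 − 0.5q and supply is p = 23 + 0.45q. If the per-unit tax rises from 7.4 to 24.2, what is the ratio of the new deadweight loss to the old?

Competitive equilibrium: 67 − 0.5q = 23 + 0.45q → q* = 46.3158, p* = 43.8421.
For a per-unit tax t: Δq = t/0.95, so DWL = ½·t·(t/0.95) = t²/1.9.
At t = 7.4: DWL = 28.821. At t = 24.2: DWL = 308.232.
Ratio = (24.2/7.4)² = 10.695.

10.695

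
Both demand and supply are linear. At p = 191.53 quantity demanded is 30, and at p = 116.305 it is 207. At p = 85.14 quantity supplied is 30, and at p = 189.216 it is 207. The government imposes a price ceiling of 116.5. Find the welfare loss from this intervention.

1353.37

Demand slope = (116.305 − 191.53)/(207 − 30) = −0.425, so p = 204.28 − 0.425q.
Supply slope = (189.216 − 85.14)/(207 − 30) = 0.588, so p = 67.5 + 0.588q.
Competitive equilibrium: 204.28 − 0.425q = 67.5 + 0.588q → q* = 135.0247, p* = 146.8945.
At the ceiling p = 116.5, quantity supplied = (116.5 − 67.5)/0.588 = 83.3333.
Willingness to pay at q' = 83.3333: 204.28 − 0.425·83.3333 = 168.8633.
Δq = 135.0247 − 83.3333 = 51.6914; wedge = 168.8633 − 116.5 = 52.3633.
DWL = ½ × 51.6914 × 52.3633 = 1353.37.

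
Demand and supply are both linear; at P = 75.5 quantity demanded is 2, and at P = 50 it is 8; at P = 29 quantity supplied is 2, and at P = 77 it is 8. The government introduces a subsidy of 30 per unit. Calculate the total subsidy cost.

Demand slope = (50 − 75.5)/(8 − 2) = −4.25, so P = 84 − 4.25Q.
Supply slope = (77 − 29)/(8 − 2) = 8, so P = 13 + 8Q.
Competitive equilibrium: 84 − 4.25Q = 13 + 8Q → Q* = 5.7959, P* = 59.3673.
The subsidy lowers effective supply by 30: P = 8Q − 17.
New quantity: 84 − 4.25Q = 8Q − 17 → Q' = 8.2449.
Total subsidy cost = 30 × 8.2449 = 247.35.

247.35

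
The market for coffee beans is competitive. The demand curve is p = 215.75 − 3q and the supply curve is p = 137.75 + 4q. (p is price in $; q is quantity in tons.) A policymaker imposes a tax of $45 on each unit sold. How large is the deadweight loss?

Competitive equilibrium: 215.75 − 3q = 137.75 + 4q → q* = 11.1429, p* = 182.3214.
With the tax, the buyer price exceeds the seller price by 45: (215.75 − 3q) − (137.75 + 4q) = 45 → q' = 4.7143.
Δq = 11.1429 − 4.7143 = 6.4286; the wedge equals the tax, 45.
The triangle = ½ × 6.4286 × 45 = $144.64.

$144.64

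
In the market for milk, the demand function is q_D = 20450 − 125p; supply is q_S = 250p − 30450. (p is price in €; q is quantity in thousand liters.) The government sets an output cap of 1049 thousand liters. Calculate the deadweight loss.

€35555.87 thousand

In inverse form: demand p = 163.6 − 0.008q, supply p = 121.8 + 0.004q.
Competitive equilibrium: 163.6 − 0.008q = 121.8 + 0.004q → q* = 3483.3333, p* = 135.7333.
At q = 1049: demand price = 163.6 − 0.008·1049 = 155.208; supply price = 121.8 + 0.004·1049 = 125.996.
Δq = 3483.3333 − 1049 = 2434.3333; wedge = 155.208 − 125.996 = 29.212.
DWL = ½ × 2434.3333 × 29.212 = €35555.87 thousand.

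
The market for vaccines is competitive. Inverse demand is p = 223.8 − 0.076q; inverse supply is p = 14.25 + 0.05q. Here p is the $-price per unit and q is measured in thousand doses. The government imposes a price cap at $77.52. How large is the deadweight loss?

Competitive equilibrium: 223.8 − 0.076q = 14.25 + 0.05q → q* = 1663.0952, p* = 97.4048.
At the ceiling p = 77.52, quantity supplied = (77.52 − 14.25)/0.05 = 1265.4.
Willingness to pay at q' = 1265.4: 223.8 − 0.076·1265.4 = 127.6296.
Δq = 1663.0952 − 1265.4 = 397.6952; wedge = 127.6296 − 77.52 = 50.1096.
The triangle = ½ × 397.6952 × 50.1096 = $9964.17 thousand.

$9964.17 thousand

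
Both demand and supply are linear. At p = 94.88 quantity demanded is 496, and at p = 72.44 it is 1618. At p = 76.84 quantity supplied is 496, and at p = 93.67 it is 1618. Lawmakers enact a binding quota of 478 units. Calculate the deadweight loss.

Demand slope = (72.44 − 94.88)/(1618 − 496) = −0.02, so p = 104.8 − 0.02q.
Supply slope = (93.67 − 76.84)/(1618 − 496) = 0.015, so p = 69.4 + 0.015q.
Competitive equilibrium: 104.8 − 0.02q = 69.4 + 0.015q → q* = 1011.4286, p* = 84.5714.
At q = 478: demand price = 104.8 − 0.02·478 = 95.24; supply price = 69.4 + 0.015·478 = 76.57.
Δq = 1011.4286 − 478 = 533.4286; wedge = 95.24 − 76.57 = 18.67.
DWL = ½ × 533.4286 × 18.67 = 4979.56.

4979.56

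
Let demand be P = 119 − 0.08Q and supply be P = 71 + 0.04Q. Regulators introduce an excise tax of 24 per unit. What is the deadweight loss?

Competitive equilibrium: 119 − 0.08Q = 71 + 0.04Q → Q* = 400, P* = 87.
With the tax, the buyer price exceeds the seller price by 24: (119 − 0.08Q) − (71 + 0.04Q) = 24 → Q' = 200.
ΔQ = 400 − 200 = 200; the wedge equals the tax, 24.
DWL = ½ × 200 × 24 = 2400.

2400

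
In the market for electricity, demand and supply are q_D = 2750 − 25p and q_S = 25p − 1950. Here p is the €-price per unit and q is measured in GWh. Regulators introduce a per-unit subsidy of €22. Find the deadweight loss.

In inverse form: demand p = 110 − 0.04q, supply p = 78 + 0.04q.
Competitive equilibrium: 110 − 0.04q = 78 + 0.04q → q* = 400, p* = 94.
The subsidy lowers effective supply by 22: p = 56 + 0.04q.
New quantity: 110 − 0.04q = 56 + 0.04q → q' = 675.
Overproduction Δq = 675 − 400 = 275; wedge = subsidy = 22.
Deadweight loss = ½ × 275 × 22 = €3025.

€3025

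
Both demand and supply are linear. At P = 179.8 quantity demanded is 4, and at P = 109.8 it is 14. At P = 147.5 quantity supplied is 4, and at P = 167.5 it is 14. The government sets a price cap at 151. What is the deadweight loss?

15.22

Demand slope = (109.8 − 179.8)/(14 − 4) = −7, so P = 207.8 − 7Q.
Supply slope = (167.5 − 147.5)/(14 − 4) = 2, so P = 139.5 + 2Q.
Competitive equilibrium: 207.8 − 7Q = 139.5 + 2Q → Q* = 7.5889, P* = 154.6778.
At the ceiling P = 151, quantity supplied = (151 − 139.5)/2 = 5.75.
Willingness to pay at Q' = 5.75: 207.8 − 7·5.75 = 167.55.
ΔQ = 7.5889 − 5.75 = 1.8389; wedge = 167.55 − 151 = 16.55.
Welfare loss = ½ × 1.8389 × 16.55 = 15.22.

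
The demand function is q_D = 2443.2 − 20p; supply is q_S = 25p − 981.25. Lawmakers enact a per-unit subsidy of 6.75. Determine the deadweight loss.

253.125

In inverse form: demand p = 122.16 − 0.05q, supply p = 39.25 + 0.04q.
Competitive equilibrium: 122.16 − 0.05q = 39.25 + 0.04q → q* = 921.2222, p* = 76.0989.
The subsidy lowers effective supply by 6.75: p = 32.5 + 0.04q.
New quantity: 122.16 − 0.05q = 32.5 + 0.04q → q' = 996.2222.
Overproduction Δq = 996.2222 − 921.2222 = 75; wedge = subsidy = 6.75.
DWL = ½ × 75 × 6.75 = 253.125.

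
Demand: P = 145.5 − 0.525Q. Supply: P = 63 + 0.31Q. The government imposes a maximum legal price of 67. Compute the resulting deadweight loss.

Competitive equilibrium: 145.5 − 0.525Q = 63 + 0.31Q → Q* = 98.8024, P* = 93.6287.
At the ceiling P = 67, quantity supplied = (67 − 63)/0.31 = 12.9032.
Willingness to pay at Q' = 12.9032: 145.5 − 0.525·12.9032 = 138.7258.
ΔQ = 98.8024 − 12.9032 = 85.8992; wedge = 138.7258 − 67 = 71.7258.
Welfare loss = ½ × 85.8992 × 71.7258 = 3080.59.

3080.59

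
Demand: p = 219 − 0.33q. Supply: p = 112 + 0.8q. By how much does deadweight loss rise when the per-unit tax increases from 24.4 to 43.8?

Competitive equilibrium: 219 − 0.33q = 112 + 0.8q → q* = 94.6903, p* = 187.7522.
For a per-unit tax t: Δq = t/1.13, so DWL = ½·t·(t/1.13) = t²/2.26.
At t = 24.4: DWL = 263.434. At t = 43.8: DWL = 848.867.
Increase = 848.867 − 263.434 = 585.43.

585.43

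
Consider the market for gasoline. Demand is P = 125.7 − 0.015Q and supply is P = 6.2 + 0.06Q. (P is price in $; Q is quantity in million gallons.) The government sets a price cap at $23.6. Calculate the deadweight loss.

Competitive equilibrium: 125.7 − 0.015Q = 6.2 + 0.06Q → Q* = 1593.3333, P* = 101.8.
At the ceiling P = 23.6, quantity supplied = (23.6 − 6.2)/0.06 = 290.
Willingness to pay at Q' = 290: 125.7 − 0.015·290 = 121.35.
ΔQ = 1593.3333 − 290 = 1303.3333; wedge = 121.35 − 23.6 = 97.75.
Welfare loss = ½ × 1303.3333 × 97.75 = $63700.42 million.

$63700.42 million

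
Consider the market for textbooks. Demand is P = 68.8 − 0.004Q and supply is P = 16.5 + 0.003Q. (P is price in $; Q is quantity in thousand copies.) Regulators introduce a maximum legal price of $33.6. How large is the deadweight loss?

$10982.86 thousand

Competitive equilibrium: 68.8 − 0.004Q = 16.5 + 0.003Q → Q* = 7471.4286, P* = 38.9143.
At the ceiling P = 33.6, quantity supplied = (33.6 − 16.5)/0.003 = 5700.
Willingness to pay at Q' = 5700: 68.8 − 0.004·5700 = 46.
ΔQ = 7471.4286 − 5700 = 1771.4286; wedge = 46 − 33.6 = 12.4.
Deadweight loss = ½ × 1771.4286 × 12.4 = $10982.86 thousand.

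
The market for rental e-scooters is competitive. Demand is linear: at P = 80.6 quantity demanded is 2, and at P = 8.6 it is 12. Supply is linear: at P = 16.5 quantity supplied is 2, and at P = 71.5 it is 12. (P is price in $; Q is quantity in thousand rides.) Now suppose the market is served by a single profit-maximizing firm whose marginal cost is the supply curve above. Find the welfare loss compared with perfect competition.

Demand slope = (8.6 − 80.6)/(12 − 2) = −7.2, so P = 95 − 7.2Q.
Supply slope = (71.5 − 16.5)/(12 − 2) = 5.5, so P = 5.5 + 5.5Q.
Competitive equilibrium: 95 − 7.2Q = 5.5 + 5.5Q → Q* = 7.0472, P* = 44.2598.
Marginal revenue: MR = 95 − 14.4Q. Set MR = MC: 95 − 14.4Q = 5.5 + 5.5Q → Q_m = 4.4975.
Price P_m = 95 − 7.2·4.4975 = 62.618; MC(Q_m) = 5.5 + 5.5·4.4975 = 30.2363.
Competitive Q* = 7.0472, so ΔQ = 2.5497; wedge = 62.618 − 30.2363 = 32.3817.
DWL = ½ × 2.5497 × 32.3817 = $41.28 thousand.

$41.28 thousand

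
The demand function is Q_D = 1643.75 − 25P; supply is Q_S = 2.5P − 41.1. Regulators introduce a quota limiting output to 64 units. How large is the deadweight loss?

508.32

In inverse form: demand P = 65.75 − 0.04Q, supply P = 16.44 + 0.4Q.
Competitive equilibrium: 65.75 − 0.04Q = 16.44 + 0.4Q → Q* = 112.0682, P* = 61.2673.
At Q = 64: demand price = 65.75 − 0.04·64 = 63.19; supply price = 16.44 + 0.4·64 = 42.04.
ΔQ = 112.0682 − 64 = 48.0682; wedge = 63.19 − 42.04 = 21.15.
Welfare loss = ½ × 48.0682 × 21.15 = 508.32.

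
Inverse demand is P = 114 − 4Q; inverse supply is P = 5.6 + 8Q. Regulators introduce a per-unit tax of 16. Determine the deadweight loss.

10.67

Competitive equilibrium: 114 − 4Q = 5.6 + 8Q → Q* = 9.0333, P* = 77.8667.
With the tax, the buyer price exceeds the seller price by 16: (114 − 4Q) − (5.6 + 8Q) = 16 → Q' = 7.7.
ΔQ = 9.0333 − 7.7 = 1.3333; the wedge equals the tax, 16.
DWL = ½ × 1.3333 × 16 = 10.67.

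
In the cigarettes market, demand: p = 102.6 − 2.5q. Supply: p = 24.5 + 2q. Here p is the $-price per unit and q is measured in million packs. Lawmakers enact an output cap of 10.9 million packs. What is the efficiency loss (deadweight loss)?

Competitive equilibrium: 102.6 − 2.5q = 24.5 + 2q → q* = 17.3556, p* = 59.2111.
At q = 10.9: demand price = 102.6 − 2.5·10.9 = 75.35; supply price = 24.5 + 2·10.9 = 46.3.
Δq = 17.3556 − 10.9 = 6.4556; wedge = 75.35 − 46.3 = 29.05.
Welfare loss = ½ × 6.4556 × 29.05 = $93.77 million.

$93.77 million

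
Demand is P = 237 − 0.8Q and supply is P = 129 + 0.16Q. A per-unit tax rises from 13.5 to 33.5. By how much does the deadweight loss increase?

Competitive equilibrium: 237 − 0.8Q = 129 + 0.16Q → Q* = 112.5, P* = 147.
For a per-unit tax t: ΔQ = t/0.96, so DWL = ½·t·(t/0.96) = t²/1.92.
At t = 13.5: DWL = 94.922. At t = 33.5: DWL = 584.505.
Increase = 584.505 − 94.922 = 489.58.

489.58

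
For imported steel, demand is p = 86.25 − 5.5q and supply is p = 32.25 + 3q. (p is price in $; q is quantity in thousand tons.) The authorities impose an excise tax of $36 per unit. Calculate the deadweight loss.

Competitive equilibrium: 86.25 − 5.5q = 32.25 + 3q → q* = 6.3529, p* = 51.3088.
With the tax, the buyer price exceeds the seller price by 36: (86.25 − 5.5q) − (32.25 + 3q) = 36 → q' = 2.1176.
Δq = 6.3529 − 2.1176 = 4.2353; the wedge equals the tax, 36.
The triangle = ½ × 4.2353 × 36 = $76.24 thousand.

$76.24 thousand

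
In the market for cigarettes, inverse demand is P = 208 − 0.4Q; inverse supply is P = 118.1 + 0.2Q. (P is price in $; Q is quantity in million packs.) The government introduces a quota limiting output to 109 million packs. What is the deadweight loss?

$500.21 million

Competitive equilibrium: 208 − 0.4Q = 118.1 + 0.2Q → Q* = 149.8333, P* = 148.0667.
At Q = 109: demand price = 208 − 0.4·109 = 164.4; supply price = 118.1 + 0.2·109 = 139.9.
ΔQ = 149.8333 − 109 = 40.8333; wedge = 164.4 − 139.9 = 24.5.
Welfare loss = ½ × 40.8333 × 24.5 = $500.21 million.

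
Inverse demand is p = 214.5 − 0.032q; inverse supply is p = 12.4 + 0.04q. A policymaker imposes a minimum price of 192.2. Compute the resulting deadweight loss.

Competitive equilibrium: 214.5 − 0.032q = 12.4 + 0.04q → q* = 2806.9444, p* = 124.6778.
At the floor p = 192.2, quantity demanded = (214.5 − 192.2)/0.032 = 696.875.
Sellers' marginal cost at q' = 696.875: 12.4 + 0.04·696.875 = 40.275.
Δq = 2806.9444 − 696.875 = 2110.0694; wedge = 192.2 − 40.275 = 151.925.
Welfare loss = ½ × 2110.0694 × 151.925 = 160286.15.

160286.15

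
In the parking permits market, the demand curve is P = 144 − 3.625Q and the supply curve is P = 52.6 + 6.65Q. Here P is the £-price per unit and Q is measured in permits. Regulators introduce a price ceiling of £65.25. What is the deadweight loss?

£251.24

Competitive equilibrium: 144 − 3.625Q = 52.6 + 6.65Q → Q* = 8.8954, P* = 111.7543.
At the ceiling P = 65.25, quantity supplied = (65.25 − 52.6)/6.65 = 1.9023.
Willingness to pay at Q' = 1.9023: 144 − 3.625·1.9023 = 137.1042.
ΔQ = 8.8954 − 1.9023 = 6.9931; wedge = 137.1042 − 65.25 = 71.8542.
DWL = ½ × 6.9931 × 71.8542 = £251.24.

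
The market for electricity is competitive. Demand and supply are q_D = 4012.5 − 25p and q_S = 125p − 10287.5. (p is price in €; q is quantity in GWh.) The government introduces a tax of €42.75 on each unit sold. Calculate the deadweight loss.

€19037.11

In inverse form: demand p = 160.5 − 0.04q, supply p = 82.3 + 0.008q.
Competitive equilibrium: 160.5 − 0.04q = 82.3 + 0.008q → q* = 1629.1667, p* = 95.3333.
With the tax, the buyer price exceeds the seller price by 42.75: (160.5 − 0.04q) − (82.3 + 0.008q) = 42.75 → q' = 738.5417.
Δq = 1629.1667 − 738.5417 = 890.625; the wedge equals the tax, 42.75.
The triangle = ½ × 890.625 × 42.75 = €19037.11.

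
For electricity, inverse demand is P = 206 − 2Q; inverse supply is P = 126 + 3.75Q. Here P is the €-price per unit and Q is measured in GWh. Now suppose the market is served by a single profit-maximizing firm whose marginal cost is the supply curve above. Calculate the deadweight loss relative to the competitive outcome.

Competitive equilibrium: 206 − 2Q = 126 + 3.75Q → Q* = 13.913, P* = 178.1739.
Marginal revenue: MR = 206 − 4Q. Set MR = MC: 206 − 4Q = 126 + 3.75Q → Q_m = 10.3226.
Price P_m = 206 − 2·10.3226 = 185.3548; MC(Q_m) = 126 + 3.75·10.3226 = 164.7098.
Competitive Q* = 13.913, so ΔQ = 3.5904; wedge = 185.3548 − 164.7098 = 20.645.
Welfare loss = ½ × 3.5904 × 20.645 = €37.06.

€37.06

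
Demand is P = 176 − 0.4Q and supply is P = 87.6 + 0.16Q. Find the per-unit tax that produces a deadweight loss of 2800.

56

Competitive equilibrium: 176 − 0.4Q = 87.6 + 0.16Q → Q* = 157.8571, P* = 112.8571.
A tax t gives ΔQ = t/0.56 and wedge t, so DWL = t²/1.12.
t²/1.12 = 2800 → t² = 3136 → t = 56.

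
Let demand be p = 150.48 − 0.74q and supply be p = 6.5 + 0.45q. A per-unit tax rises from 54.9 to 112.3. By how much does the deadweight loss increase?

4032.47

Competitive equilibrium: 150.48 − 0.74q = 6.5 + 0.45q → q* = 120.9916, p* = 60.9462.
For a per-unit tax t: Δq = t/1.19, so DWL = ½·t·(t/1.19) = t²/2.38.
At t = 54.9: DWL = 1266.391. At t = 112.3: DWL = 5298.861.
Increase = 5298.861 − 1266.391 = 4032.47.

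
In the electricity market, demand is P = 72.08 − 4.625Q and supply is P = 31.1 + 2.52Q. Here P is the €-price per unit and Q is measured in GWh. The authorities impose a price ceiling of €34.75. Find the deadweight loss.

€65.66

Competitive equilibrium: 72.08 − 4.625Q = 31.1 + 2.52Q → Q* = 5.7355, P* = 45.5534.
At the ceiling P = 34.75, quantity supplied = (34.75 − 31.1)/2.52 = 1.4484.
Willingness to pay at Q' = 1.4484: 72.08 − 4.625·1.4484 = 65.3812.
ΔQ = 5.7355 − 1.4484 = 4.2871; wedge = 65.3812 − 34.75 = 30.6312.
The triangle = ½ × 4.2871 × 30.6312 = €65.66.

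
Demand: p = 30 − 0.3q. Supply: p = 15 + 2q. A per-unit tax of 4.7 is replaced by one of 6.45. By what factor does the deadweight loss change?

Competitive equilibrium: 30 − 0.3q = 15 + 2q → q* = 6.5217, p* = 28.0435.
For a per-unit tax t: Δq = t/2.3, so DWL = ½·t·(t/2.3) = t²/4.6.
At t = 4.7: DWL = 4.802. At t = 6.45: DWL = 9.044.
Ratio = (6.45/4.7)² = 1.883.

1.883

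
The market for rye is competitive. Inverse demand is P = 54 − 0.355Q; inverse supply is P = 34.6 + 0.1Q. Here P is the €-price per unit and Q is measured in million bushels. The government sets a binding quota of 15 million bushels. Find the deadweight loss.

Competitive equilibrium: 54 − 0.355Q = 34.6 + 0.1Q → Q* = 42.6374, P* = 38.8637.
At Q = 15: demand price = 54 − 0.355·15 = 48.675; supply price = 34.6 + 0.1·15 = 36.1.
ΔQ = 42.6374 − 15 = 27.6374; wedge = 48.675 − 36.1 = 12.575.
Welfare loss = ½ × 27.6374 × 12.575 = €173.77 million.

€173.77 million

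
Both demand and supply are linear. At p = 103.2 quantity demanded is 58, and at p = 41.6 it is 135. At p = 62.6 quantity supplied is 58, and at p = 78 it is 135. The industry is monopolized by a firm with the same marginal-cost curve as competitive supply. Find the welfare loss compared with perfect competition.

960.19

Demand slope = (41.6 − 103.2)/(135 − 58) = −0.8, so p = 149.6 − 0.8q.
Supply slope = (78 − 62.6)/(135 − 58) = 0.2, so p = 51 + 0.2q.
Competitive equilibrium: 149.6 − 0.8q = 51 + 0.2q → q* = 98.6, p* = 70.72.
Marginal revenue: MR = 149.6 − 1.6q. Set MR = MC: 149.6 − 1.6q = 51 + 0.2q → q_m = 54.7778.
Price p_m = 149.6 − 0.8·54.7778 = 105.7778; MC(q_m) = 51 + 0.2·54.7778 = 61.9556.
Competitive q* = 98.6, so Δq = 43.8222; wedge = 105.7778 − 61.9556 = 43.8222.
DWL = ½ × 43.8222 × 43.8222 = 960.19.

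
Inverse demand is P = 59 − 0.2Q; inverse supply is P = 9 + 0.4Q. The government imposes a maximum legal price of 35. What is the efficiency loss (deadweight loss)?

Competitive equilibrium: 59 − 0.2Q = 9 + 0.4Q → Q* = 83.3333, P* = 42.3333.
At the ceiling P = 35, quantity supplied = (35 − 9)/0.4 = 65.
Willingness to pay at Q' = 65: 59 − 0.2·65 = 46.
ΔQ = 83.3333 − 65 = 18.3333; wedge = 46 − 35 = 11.
The triangle = ½ × 18.3333 × 11 = 100.83.

100.83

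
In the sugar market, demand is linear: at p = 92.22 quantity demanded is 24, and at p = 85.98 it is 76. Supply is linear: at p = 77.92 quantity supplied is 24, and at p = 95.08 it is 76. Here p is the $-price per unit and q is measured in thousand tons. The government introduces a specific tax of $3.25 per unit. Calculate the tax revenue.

$157.81 thousand

Demand slope = (85.98 − 92.22)/(76 − 24) = −0.12, so p = 95.1 − 0.12q.
Supply slope = (95.08 − 77.92)/(76 − 24) = 0.33, so p = 70 + 0.33q.
Competitive equilibrium: 95.1 − 0.12q = 70 + 0.33q → q* = 55.7778, p* = 88.4067.
With the tax, the buyer price exceeds the seller price by 3.25: (95.1 − 0.12q) − (70 + 0.33q) = 3.25 → q' = 48.5556.
Tax revenue = 3.25 × 48.5556 = $157.81 thousand.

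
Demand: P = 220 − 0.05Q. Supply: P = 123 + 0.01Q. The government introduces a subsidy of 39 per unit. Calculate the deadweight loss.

12675

Competitive equilibrium: 220 − 0.05Q = 123 + 0.01Q → Q* = 1616.6667, P* = 139.1667.
The subsidy lowers effective supply by 39: P = 84 + 0.01Q.
New quantity: 220 − 0.05Q = 84 + 0.01Q → Q' = 2266.6667.
Overproduction ΔQ = 2266.6667 − 1616.6667 = 650; wedge = subsidy = 39.
DWL = ½ × 650 × 39 = 12675.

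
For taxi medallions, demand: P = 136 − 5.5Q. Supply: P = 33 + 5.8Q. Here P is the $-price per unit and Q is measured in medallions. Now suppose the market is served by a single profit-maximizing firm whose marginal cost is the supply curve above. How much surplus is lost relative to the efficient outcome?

$50.31

Competitive equilibrium: 136 − 5.5Q = 33 + 5.8Q → Q* = 9.115, P* = 85.8673.
Marginal revenue: MR = 136 − 11Q. Set MR = MC: 136 − 11Q = 33 + 5.8Q → Q_m = 6.131.
Price P_m = 136 − 5.5·6.131 = 102.2795; MC(Q_m) = 33 + 5.8·6.131 = 68.5598.
Competitive Q* = 9.115, so ΔQ = 2.984; wedge = 102.2795 − 68.5598 = 33.7197.
Welfare loss = ½ × 2.984 × 33.7197 = $50.31.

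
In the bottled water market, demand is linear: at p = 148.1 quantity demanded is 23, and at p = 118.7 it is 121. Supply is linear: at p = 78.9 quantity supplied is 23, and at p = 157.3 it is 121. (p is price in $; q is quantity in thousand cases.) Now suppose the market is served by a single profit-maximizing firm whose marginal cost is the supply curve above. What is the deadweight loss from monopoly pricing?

Demand slope = (118.7 − 148.1)/(121 − 23) = −0.3, so p = 155 − 0.3q.
Supply slope = (157.3 − 78.9)/(121 − 23) = 0.8, so p = 60.5 + 0.8q.
Competitive equilibrium: 155 − 0.3q = 60.5 + 0.8q → q* = 85.9091, p* = 129.2273.
Marginal revenue: MR = 155 − 0.6q. Set MR = MC: 155 − 0.6q = 60.5 + 0.8q → q_m = 67.5.
Price p_m = 155 − 0.3·67.5 = 134.75; MC(q_m) = 60.5 + 0.8·67.5 = 114.5.
Competitive q* = 85.9091, so Δq = 18.4091; wedge = 134.75 − 114.5 = 20.25.
DWL = ½ × 18.4091 × 20.25 = $186.39 thousand.

$186.39 thousand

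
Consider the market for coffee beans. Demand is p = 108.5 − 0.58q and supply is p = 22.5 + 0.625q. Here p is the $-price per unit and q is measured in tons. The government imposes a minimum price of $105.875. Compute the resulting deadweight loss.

$2692

Competitive equilibrium: 108.5 − 0.58q = 22.5 + 0.625q → q* = 71.36929, p* = 67.10581.
At the floor p = 105.875, quantity demanded = (108.5 − 105.875)/0.58 = 4.52586.
Sellers' marginal cost at q' = 4.52586: 22.5 + 0.625·4.52586 = 25.32866.
Δq = 71.36929 − 4.52586 = 66.84343; wedge = 105.875 − 25.32866 = 80.54634.
Welfare loss = ½ × 66.84343 × 80.54634 = $2692.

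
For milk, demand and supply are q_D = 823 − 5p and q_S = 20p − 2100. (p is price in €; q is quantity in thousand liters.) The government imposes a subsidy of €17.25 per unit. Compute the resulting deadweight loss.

In inverse form: demand p = 164.6 − 0.2q, supply p = 105 + 0.05q.
Competitive equilibrium: 164.6 − 0.2q = 105 + 0.05q → q* = 238.4, p* = 116.92.
The subsidy lowers effective supply by 17.25: p = 87.75 + 0.05q.
New quantity: 164.6 − 0.2q = 87.75 + 0.05q → q' = 307.4.
Overproduction Δq = 307.4 − 238.4 = 69; wedge = subsidy = 17.25.
Deadweight loss = ½ × 69 × 17.25 = €595.125 thousand.

€595.125 thousand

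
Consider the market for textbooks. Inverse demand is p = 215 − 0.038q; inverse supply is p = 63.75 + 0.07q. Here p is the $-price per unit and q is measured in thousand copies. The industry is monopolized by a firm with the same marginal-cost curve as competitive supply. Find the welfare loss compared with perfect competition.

$7174.61 thousand

Competitive equilibrium: 215 − 0.038q = 63.75 + 0.07q → q* = 1400.46296, p* = 161.78241.
Marginal revenue: MR = 215 − 0.076q. Set MR = MC: 215 − 0.076q = 63.75 + 0.07q → q_m = 1035.9589.
Price p_m = 215 − 0.038·1035.9589 = 175.63356; MC(q_m) = 63.75 + 0.07·1035.9589 = 136.26712.
Competitive q* = 1400.46296, so Δq = 364.50406; wedge = 175.63356 − 136.26712 = 39.36644.
Deadweight loss = ½ × 364.50406 × 39.36644 = $7174.61 thousand.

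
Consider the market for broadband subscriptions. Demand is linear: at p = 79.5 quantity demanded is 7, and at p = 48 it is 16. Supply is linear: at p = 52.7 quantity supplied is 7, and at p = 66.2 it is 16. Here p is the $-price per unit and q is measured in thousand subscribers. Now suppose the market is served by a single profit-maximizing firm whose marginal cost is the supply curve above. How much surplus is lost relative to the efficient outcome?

$64.76 thousand

Demand slope = (48 − 79.5)/(16 − 7) = −3.5, so p = 104 − 3.5q.
Supply slope = (66.2 − 52.7)/(16 − 7) = 1.5, so p = 42.2 + 1.5q.
Competitive equilibrium: 104 − 3.5q = 42.2 + 1.5q → q* = 12.36, p* = 60.74.
Marginal revenue: MR = 104 − 7q. Set MR = MC: 104 − 7q = 42.2 + 1.5q → q_m = 7.27059.
Price p_m = 104 − 3.5·7.27059 = 78.55294; MC(q_m) = 42.2 + 1.5·7.27059 = 53.10589.
Competitive q* = 12.36, so Δq = 5.08941; wedge = 78.55294 − 53.10589 = 25.44705.
DWL = ½ × 5.08941 × 25.44705 = $64.76 thousand.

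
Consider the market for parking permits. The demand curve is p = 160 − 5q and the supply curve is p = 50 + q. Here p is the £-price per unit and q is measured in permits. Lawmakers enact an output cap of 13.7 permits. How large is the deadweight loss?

Competitive equilibrium: 160 − 5q = 50 + q → q* = 18.3333, p* = 68.3333.
At q = 13.7: demand price = 160 − 5·13.7 = 91.5; supply price = 50 + 1·13.7 = 63.7.
Δq = 18.3333 − 13.7 = 4.6333; wedge = 91.5 − 63.7 = 27.8.
Welfare loss = ½ × 4.6333 × 27.8 = £64.40.

£64.40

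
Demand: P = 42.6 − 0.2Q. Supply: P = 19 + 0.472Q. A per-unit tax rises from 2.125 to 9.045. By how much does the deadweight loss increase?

57.51

Competitive equilibrium: 42.6 − 0.2Q = 19 + 0.472Q → Q* = 35.119, P* = 35.5762.
For a per-unit tax t: ΔQ = t/0.672, so DWL = ½·t·(t/0.672) = t²/1.344.
At t = 2.125: DWL = 3.36. At t = 9.045: DWL = 60.872.
Increase = 60.872 − 3.36 = 57.51.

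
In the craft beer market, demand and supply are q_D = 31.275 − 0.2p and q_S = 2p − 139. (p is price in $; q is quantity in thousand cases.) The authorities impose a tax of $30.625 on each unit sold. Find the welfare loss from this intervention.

In inverse form: demand p = 156.375 − 5q, supply p = 69.5 + 0.5q.
Competitive equilibrium: 156.375 − 5q = 69.5 + 0.5q → q* = 15.7955, p* = 77.3977.
With the tax, the buyer price exceeds the seller price by 30.625: (156.375 − 5q) − (69.5 + 0.5q) = 30.625 → q' = 10.2273.
Δq = 15.7955 − 10.2273 = 5.5682; the wedge equals the tax, 30.625.
Welfare loss = ½ × 5.5682 × 30.625 = $85.26 thousand.

$85.26 thousand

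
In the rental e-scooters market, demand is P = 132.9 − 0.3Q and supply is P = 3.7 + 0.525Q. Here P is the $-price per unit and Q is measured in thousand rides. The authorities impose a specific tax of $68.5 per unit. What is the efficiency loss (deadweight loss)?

$2843.79 thousand

Competitive equilibrium: 132.9 − 0.3Q = 3.7 + 0.525Q → Q* = 156.6061, P* = 85.9182.
With the tax, the buyer price exceeds the seller price by 68.5: (132.9 − 0.3Q) − (3.7 + 0.525Q) = 68.5 → Q' = 73.5758.
ΔQ = 156.6061 − 73.5758 = 83.0303; the wedge equals the tax, 68.5.
Welfare loss = ½ × 83.0303 × 68.5 = $2843.79 thousand.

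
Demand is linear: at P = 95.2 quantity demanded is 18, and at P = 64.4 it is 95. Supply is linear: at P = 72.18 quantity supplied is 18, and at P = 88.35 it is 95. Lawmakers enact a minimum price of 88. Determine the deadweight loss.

Demand slope = (64.4 − 95.2)/(95 − 18) = −0.4, so P = 102.4 − 0.4Q.
Supply slope = (88.35 − 72.18)/(95 − 18) = 0.21, so P = 68.4 + 0.21Q.
Competitive equilibrium: 102.4 − 0.4Q = 68.4 + 0.21Q → Q* = 55.7377, P* = 80.1049.
At the floor P = 88, quantity demanded = (102.4 − 88)/0.4 = 36.
Sellers' marginal cost at Q' = 36: 68.4 + 0.21·36 = 75.96.
ΔQ = 55.7377 − 36 = 19.7377; wedge = 88 − 75.96 = 12.04.
The triangle = ½ × 19.7377 × 12.04 = 118.82.

118.82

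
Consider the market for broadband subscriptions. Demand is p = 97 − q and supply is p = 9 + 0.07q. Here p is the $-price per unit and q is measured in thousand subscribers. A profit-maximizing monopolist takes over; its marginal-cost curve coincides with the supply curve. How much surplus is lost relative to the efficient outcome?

Competitive equilibrium: 97 − q = 9 + 0.07q → q* = 82.243, p* = 14.757.
Marginal revenue: MR = 97 − 2q. Set MR = MC: 97 − 2q = 9 + 0.07q → q_m = 42.5121.
Price p_m = 97 − 1·42.5121 = 54.4879; MC(q_m) = 9 + 0.07·42.5121 = 11.9758.
Competitive q* = 82.243, so Δq = 39.7309; wedge = 54.4879 − 11.9758 = 42.5121.
The triangle = ½ × 39.7309 × 42.5121 = $844.52 thousand.

$844.52 thousand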